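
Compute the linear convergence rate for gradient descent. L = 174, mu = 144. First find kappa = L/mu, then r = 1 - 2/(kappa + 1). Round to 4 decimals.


Step 1: Compute the condition number.
kappa = L/mu = 174/144 = 1.2083
Step 2: Compute the convergence rate.
r = 1 - 2/(kappa + 1) = 1 - 2*mu/(L + mu) = (L - mu)/(L + mu) = 30/318 = 0.0943


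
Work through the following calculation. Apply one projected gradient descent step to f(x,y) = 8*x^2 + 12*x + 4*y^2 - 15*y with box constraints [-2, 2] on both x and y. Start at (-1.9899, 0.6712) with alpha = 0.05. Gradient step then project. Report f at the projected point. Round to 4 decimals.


Step 1: Compute gradient at (-1.9899, 0.6712).
grad_x = 2*8*-1.9899 + 12 = -19.8384
grad_y = 2*4*0.6712 - 15 = -9.6304
Step 2: Gradient step.
x_raw = -1.9899 - 0.05*-19.8384 = -0.998
y_raw = 0.6712 - 0.05*-9.6304 = 1.1527
Step 3: Project onto [-2, 2].
x_proj = clip(-0.998) = -0.998
y_proj = clip(1.1527) = 1.1527
Step 4: Evaluate f.
f(-0.998, 1.1527) = -15.9838


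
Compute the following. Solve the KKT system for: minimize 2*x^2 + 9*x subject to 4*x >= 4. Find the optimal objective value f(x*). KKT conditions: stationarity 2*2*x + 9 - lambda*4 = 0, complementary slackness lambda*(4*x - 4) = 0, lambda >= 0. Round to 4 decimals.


Step 1: Try lambda = 0 (constraint inactive).
x_unc = -9/(2*2) = -2.25
Check: 4*-2.25 = -9.0 < 4 -- violated!
Step 2: Constraint must be active: 4*x = 4
x* = 4/4 = 1.0
lambda = (2*2*1.0 + 9)/4 = 3.25
Step 3: Compute optimal value.
f(x*) = 2*1.0^2 + 9*1.0 = 11.0


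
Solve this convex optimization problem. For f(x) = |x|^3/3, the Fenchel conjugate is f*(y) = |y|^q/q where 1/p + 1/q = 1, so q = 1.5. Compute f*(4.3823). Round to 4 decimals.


The conjugate exponent q satisfies 1/p + 1/q = 1.
p = 3, so q = 3/(3 - 1) = 1.5
|y|^q = 4.3823^1.5 = 9.1739
f*(4.3823) = 9.1739 / 1.5 = 6.1159


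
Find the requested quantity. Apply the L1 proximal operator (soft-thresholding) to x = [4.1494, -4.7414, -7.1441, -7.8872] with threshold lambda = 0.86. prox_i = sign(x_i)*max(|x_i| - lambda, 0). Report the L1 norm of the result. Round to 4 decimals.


Soft-thresholding with lambda = 0.86:
prox(4.1494) = sign(4.1494)*max(|4.1494| - 0.86, 0) = 3.2894
prox(-4.7414) = sign(-4.7414)*max(|-4.7414| - 0.86, 0) = -3.8814
prox(-7.1441) = sign(-7.1441)*max(|-7.1441| - 0.86, 0) = -6.2841
prox(-7.8872) = sign(-7.8872)*max(|-7.8872| - 0.86, 0) = -7.0272
prox(x) = [3.2894, -3.8814, -6.2841, -7.0272]
||prox(x)||_1 = 3.2894 + 3.8814 + 6.2841 + 7.0272 = 20.4821


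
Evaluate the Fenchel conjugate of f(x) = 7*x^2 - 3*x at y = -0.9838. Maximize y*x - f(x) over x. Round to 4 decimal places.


f*(y) = sup_x {y*x - a*x^2 - b*x} = sup_x {(y-b)*x - a*x^2}
FOC: (y - b) - 2a*x = 0 => x* = (y - b)/(2a)
x* = (-0.9838 + 3)/(2*7) = 0.144
f*(-0.9838) = (y-b)^2/(4a) = (-0.9838 + 3)^2/(4*7)
= 4.0651/28 = 0.1452


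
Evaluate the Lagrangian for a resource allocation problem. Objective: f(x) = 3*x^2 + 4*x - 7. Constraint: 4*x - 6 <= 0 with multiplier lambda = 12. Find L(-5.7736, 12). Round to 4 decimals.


Step 1: Evaluate f(x).
f(-5.7736) = 3*(-5.7736)^2 + 4*(-5.7736) - 7 = 69.909
Step 2: Evaluate g(x).
g(-5.7736) = 4*-5.7736 - 6 = -29.0944
Step 3: Compute Lagrangian.
L = 69.909 + 12*-29.0944 = -279.2238


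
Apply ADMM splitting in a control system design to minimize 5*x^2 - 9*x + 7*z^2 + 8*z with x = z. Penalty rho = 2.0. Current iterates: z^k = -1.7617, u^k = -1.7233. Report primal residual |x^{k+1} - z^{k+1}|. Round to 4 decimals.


ADMM iteration with rho = 2.0, z^k = -1.7617, u^k = -1.7233
Step 1: x-update.
Minimize 5*x^2 - 9*x + (2.0/2)*(x + 1.7617 - 1.7233)^2
FOC: (2*5 + 2.0)*x = 9 + 2.0*(-1.7617 + 1.7233)
x^{k+1} = 0.7436
Step 2: z-update.
Minimize 7*z^2 + 8*z + (2.0/2)*(0.7436 - z - 1.7233)^2
FOC: (2*7 + 2.0)*z = -8 + 2.0*(0.7436 - 1.7233)
z^{k+1} = -0.6225
Step 3: u-update.
u^{k+1} = -1.7233 + 0.7436 + 0.6225 = -0.3572
Step 4: Primal residual = |0.7436 + 0.6225| = 1.3661


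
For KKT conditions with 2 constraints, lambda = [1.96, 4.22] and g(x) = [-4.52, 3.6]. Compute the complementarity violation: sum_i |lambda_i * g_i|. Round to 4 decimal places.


KKT complementary slackness check:
lambda_1 * g_1 = 1.96 * -4.52 = -8.8592
lambda_2 * g_2 = 4.22 * 3.6 = 15.192
Total violation = 8.8592 + 15.192 = 24.0512


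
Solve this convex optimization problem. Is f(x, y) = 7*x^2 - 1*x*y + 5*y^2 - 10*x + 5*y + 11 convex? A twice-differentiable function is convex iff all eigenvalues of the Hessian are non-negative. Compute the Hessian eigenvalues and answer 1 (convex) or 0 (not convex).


The Hessian of f(x,y) = 7*x^2 - 1*x*y + 5*y^2 - 10*x + 5*y + 11 is:
H = [[14, -1], [-1, 10]]
Trace = 14 + 10 = 24
Determinant = 14*10 - (-1)^2 = 139
Discriminant = (24)^2 - 4*139 = 20.0
Eigenvalues: lambda_1 = 9.7639, lambda_2 = 14.2361
The function is convex.

1


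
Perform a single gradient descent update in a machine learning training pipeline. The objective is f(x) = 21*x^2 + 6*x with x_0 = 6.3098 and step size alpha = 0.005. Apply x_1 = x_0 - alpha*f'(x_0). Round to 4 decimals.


We compute the gradient at x_0 and apply the update.
f'(x) = 42*x + 6
f'(6.3098) = 42*6.3098 + 6 = 271.0116
x_1 = 6.3098 - 0.005*271.0116 = 4.9547


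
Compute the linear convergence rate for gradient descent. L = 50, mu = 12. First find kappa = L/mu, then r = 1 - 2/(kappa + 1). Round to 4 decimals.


Step 1: Compute the condition number.
kappa = L/mu = 50/12 = 4.1667
Step 2: Compute the convergence rate.
r = 1 - 2/(kappa + 1) = 1 - 2*mu/(L + mu) = (L - mu)/(L + mu) = 38/62 = 0.6129


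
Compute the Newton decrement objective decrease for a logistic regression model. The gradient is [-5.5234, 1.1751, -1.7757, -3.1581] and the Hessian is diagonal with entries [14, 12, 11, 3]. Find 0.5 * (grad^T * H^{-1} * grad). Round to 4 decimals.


Step 1: H is diagonal, so H^(-1) * g = [-0.3945, 0.0979, -0.1614, -1.0527].
Step 2: g^T H^(-1) g = sum_i g_i^2 / H_ii
  = (-5.5234)^2/14 + (1.1751)^2/12 + (-1.7757)^2/11 + (-3.1581)^2/3
  = 2.1791 + 0.1151 + 0.2866 + 3.3245 = 5.9054
Step 3: Objective decrease = 0.5 * g^T H^(-1) g = 2.9527


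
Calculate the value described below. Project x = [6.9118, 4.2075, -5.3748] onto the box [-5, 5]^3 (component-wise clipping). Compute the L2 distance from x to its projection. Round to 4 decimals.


Project each component onto [-5, 5].
clip(6.9118) = 5.0, clip(4.2075) = 4.2075, clip(-5.3748) = -5.0
Projection = [5.0, 4.2075, -5.0]
Squared diffs: [3.655, 0.0, 0.1405]
Distance = sqrt(3.7955) = 1.9482


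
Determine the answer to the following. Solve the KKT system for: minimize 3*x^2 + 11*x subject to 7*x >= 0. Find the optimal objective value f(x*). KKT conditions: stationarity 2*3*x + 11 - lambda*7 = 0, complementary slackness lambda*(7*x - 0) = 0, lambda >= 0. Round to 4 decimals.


Step 1: Try lambda = 0 (constraint inactive).
x_unc = -11/(2*3) = -1.8333
Check: 7*-1.8333 = -12.8331 < 0 -- violated!
Step 2: Constraint must be active: 7*x = 0
x* = 0/7 = 0.0
lambda = (2*3*0.0 + 11)/7 = 1.5714
Step 3: Compute optimal value.
f(x*) = 3*0.0^2 + 11*0.0 = 0.0


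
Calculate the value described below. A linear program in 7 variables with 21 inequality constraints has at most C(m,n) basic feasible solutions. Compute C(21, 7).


Each vertex corresponds to some choice of n active constraints out of m, so the number of vertices is at most C(m, n) = m! / (n!(m-n)!).
m = 21, n = 7
Numerator: 21 * 20 * 19 * 18 * 17 * 16 * 15
Denominator: 7! = 5040
C(21, 7) = 116280


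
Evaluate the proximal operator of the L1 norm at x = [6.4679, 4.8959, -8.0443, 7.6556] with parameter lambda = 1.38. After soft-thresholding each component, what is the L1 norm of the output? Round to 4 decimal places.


Soft-thresholding with lambda = 1.38:
prox(6.4679) = sign(6.4679)*max(|6.4679| - 1.38, 0) = 5.0879
prox(4.8959) = sign(4.8959)*max(|4.8959| - 1.38, 0) = 3.5159
prox(-8.0443) = sign(-8.0443)*max(|-8.0443| - 1.38, 0) = -6.6643
prox(7.6556) = sign(7.6556)*max(|7.6556| - 1.38, 0) = 6.2756
prox(x) = [5.0879, 3.5159, -6.6643, 6.2756]
||prox(x)||_1 = 5.0879 + 3.5159 + 6.6643 + 6.2756 = 21.5437


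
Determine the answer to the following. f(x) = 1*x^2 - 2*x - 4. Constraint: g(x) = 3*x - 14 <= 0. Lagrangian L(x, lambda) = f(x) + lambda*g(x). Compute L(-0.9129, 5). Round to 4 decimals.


Step 1: Evaluate f(x).
f(-0.9129) = 1*(-0.9129)^2 - 2*(-0.9129) - 4 = -1.3408
Step 2: Evaluate g(x).
g(-0.9129) = 3*-0.9129 - 14 = -16.7387
Step 3: Compute Lagrangian.
L = -1.3408 + 5*-16.7387 = -85.0343


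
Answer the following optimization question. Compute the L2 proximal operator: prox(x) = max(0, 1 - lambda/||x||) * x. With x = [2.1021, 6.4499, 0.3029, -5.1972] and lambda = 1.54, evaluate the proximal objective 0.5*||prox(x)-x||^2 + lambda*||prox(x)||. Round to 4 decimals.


Step 1: Compute ||x||.
||x|| = 8.5512
Step 2: Compute scaling factor.
scale = max(0, 1 - 1.54/8.5512) = 0.8199
Step 3: prox(x) = [1.7235, 5.2883, 0.2484, -4.2612]
||prox(x)|| = 7.0112
Step 4: Proximal objective.
0.5*||prox-x||^2 = 1.1858
lambda*||prox|| = 10.7972
Total = 11.983


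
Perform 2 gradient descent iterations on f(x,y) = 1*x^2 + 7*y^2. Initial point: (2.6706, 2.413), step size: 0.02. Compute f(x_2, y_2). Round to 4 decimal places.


Gradient descent on f(x,y) = 1*x^2 + 7*y^2.
Starting point: (2.6706, 2.413), alpha = 0.02
Step 1: grad_x = 2*1*2.6706 = 5.3412, grad_y = 2*7*2.413 = 33.782
  x_1 = 2.6706 - 0.02*5.3412 = 2.5638
  y_1 = 2.413 - 0.02*33.782 = 1.7374
Step 2: grad_x = 2*1*2.5638 = 5.1276, grad_y = 2*7*1.7374 = 24.323
  x_2 = 2.5638 - 0.02*5.1276 = 2.4612
  y_2 = 1.7374 - 0.02*24.323 = 1.2509
f(2.4612, 1.2509) = 1*2.4612^2 + 7*1.2509^2 = 17.0109


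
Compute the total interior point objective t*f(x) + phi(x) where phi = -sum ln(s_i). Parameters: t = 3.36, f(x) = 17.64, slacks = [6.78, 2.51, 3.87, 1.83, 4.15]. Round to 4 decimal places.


Step 1: Compute log-barrier.
ln values: [1.914, 0.9203, 1.3533, 0.6043, 1.4231]
phi = -(1.914 + 0.9203 + 1.3533 + 0.6043 + 1.4231) = -6.2149
Step 2: Compute augmented objective.
t*f(x) = 3.36*17.64 = 59.2704
Total = 59.2704 - 6.2149 = 53.0555


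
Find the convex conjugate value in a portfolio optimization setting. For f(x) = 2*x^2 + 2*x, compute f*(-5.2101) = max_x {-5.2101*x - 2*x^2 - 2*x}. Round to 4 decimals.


f*(y) = sup_x {y*x - a*x^2 - b*x} = sup_x {(y-b)*x - a*x^2}
FOC: (y - b) - 2a*x = 0 => x* = (y - b)/(2a)
x* = (-5.2101 - 2)/(2*2) = -1.8025
f*(-5.2101) = (y-b)^2/(4a) = (-5.2101 - 2)^2/(4*2)
= 51.9855/8 = 6.4982


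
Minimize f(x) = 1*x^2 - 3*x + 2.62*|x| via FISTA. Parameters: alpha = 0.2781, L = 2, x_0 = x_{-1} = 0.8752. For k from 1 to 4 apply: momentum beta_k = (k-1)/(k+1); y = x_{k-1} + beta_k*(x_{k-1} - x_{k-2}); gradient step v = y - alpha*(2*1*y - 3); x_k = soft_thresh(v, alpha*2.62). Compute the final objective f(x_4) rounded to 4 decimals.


FISTA on f(x) = 1*x^2 - 3*x + 2.62*|x|
L = 2, alpha = 0.2781
Iteration 1: beta = 0.0, y = 0.8752 + 0.0*(0.8752 - 0.8752) = 0.8752
  grad(y) = -1.2496, v = y - alpha*grad = 1.2227
  prox(v) = soft_thresh(1.2227, 0.7286) = 0.4941
Iteration 2: beta = 0.3333, y = 0.4941 + 0.3333*(0.4941 - 0.8752) = 0.3671
  grad(y) = -2.2659, v = y - alpha*grad = 0.9972
  prox(v) = soft_thresh(0.9972, 0.7286) = 0.2686
Iteration 3: beta = 0.5, y = 0.2686 + 0.5*(0.2686 - 0.4941) = 0.1558
  grad(y) = -2.6884, v = y - alpha*grad = 0.9035
  prox(v) = soft_thresh(0.9035, 0.7286) = 0.1748
Iteration 4: beta = 0.6, y = 0.1748 + 0.6*(0.1748 - 0.2686) = 0.1186
  grad(y) = -2.7628, v = y - alpha*grad = 0.8869
  prox(v) = soft_thresh(0.8869, 0.7286) = 0.1583
f(x_4) = 1*0.1583^2 - 3*0.1583 + 2.62*|0.1583| = -0.0351


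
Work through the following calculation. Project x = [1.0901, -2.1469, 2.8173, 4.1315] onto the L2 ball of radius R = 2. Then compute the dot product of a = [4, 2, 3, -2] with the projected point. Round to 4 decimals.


Step 1: Compute ||x|| (intermediates to 6 decimals).
||x|| = sqrt(1.0901^2 + (-2.1469)^2 + 2.8173^2 + 4.1315^2) = 5.550132
Step 2: Project.
Since ||x|| > R, scale = R/||x|| = 2/5.550132 = 0.360352, proj(x) = scale * x
proj(x) = [0.39282, -0.77364, 1.01522, 1.488794]
Step 3: Dot product.
a^T * proj(x) = 4*0.39282 + 2*(-0.77364) + 3*1.01522 - 2*1.488794 = 0.0921


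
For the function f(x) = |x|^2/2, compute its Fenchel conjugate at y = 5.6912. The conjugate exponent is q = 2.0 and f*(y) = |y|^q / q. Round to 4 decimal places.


The conjugate exponent q satisfies 1/p + 1/q = 1.
p = 2, so q = 2/(2 - 1) = 2.0
|y|^q = 5.6912^2.0 = 32.3898
f*(5.6912) = 32.3898 / 2.0 = 16.1949


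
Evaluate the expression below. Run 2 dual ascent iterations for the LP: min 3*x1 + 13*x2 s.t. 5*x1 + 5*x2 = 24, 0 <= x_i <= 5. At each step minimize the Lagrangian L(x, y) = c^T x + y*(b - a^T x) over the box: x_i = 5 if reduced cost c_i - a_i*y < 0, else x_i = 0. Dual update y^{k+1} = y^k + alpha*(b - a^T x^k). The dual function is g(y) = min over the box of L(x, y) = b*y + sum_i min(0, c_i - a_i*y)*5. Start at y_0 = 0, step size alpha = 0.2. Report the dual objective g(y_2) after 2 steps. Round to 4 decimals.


Dual ascent for LP: min 3*x1 + 13*x2, 5*x1 + 5*x2 = 24, 0 <= x_i <= 5
Step 1: y^k = 0.0, reduced costs: (3.0, 13.0)
  x^k = (0.0, 0.0), subgradient = b - a^T x = 24.0
  y^{k+1} = 0.0 + 0.2*24.0 = 4.8
Step 2: y^k = 4.8, reduced costs: (-21.0, -11.0)
  x^k = (5.0, 5.0), subgradient = b - a^T x = -26.0
  y^{k+1} = 4.8 + 0.2*-26.0 = -0.4
Dual objective at y_2 = -0.4: reduced costs (5.0, 15.0), box minimizer x = (0.0, 0.0)
g(y_2) = b*y + (c1 - a1*y)*x1 + (c2 - a2*y)*x2 = 24*(-0.4) + 5.0*0.0 + 15.0*0.0 = -9.6 + 0.0 + 0.0 = -9.6


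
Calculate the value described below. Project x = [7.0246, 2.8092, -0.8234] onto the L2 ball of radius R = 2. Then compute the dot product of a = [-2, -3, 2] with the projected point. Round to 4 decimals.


Step 1: Compute ||x|| (intermediates to 6 decimals).
||x|| = sqrt(7.0246^2 + 2.8092^2 + (-0.8234)^2) = 7.610164
Step 2: Project.
Since ||x|| > R, scale = R/||x|| = 2/7.610164 = 0.262806, proj(x) = scale * x
proj(x) = [1.846107, 0.738275, -0.216394]
Step 3: Dot product.
a^T * proj(x) = -2*1.846107 - 3*0.738275 + 2*(-0.216394) = -6.3398


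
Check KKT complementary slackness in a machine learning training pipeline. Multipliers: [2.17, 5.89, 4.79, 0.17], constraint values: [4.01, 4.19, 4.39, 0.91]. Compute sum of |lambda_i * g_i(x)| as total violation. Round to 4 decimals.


KKT complementary slackness check:
lambda_1 * g_1 = 2.17 * 4.01 = 8.7017
lambda_2 * g_2 = 5.89 * 4.19 = 24.6791
lambda_3 * g_3 = 4.79 * 4.39 = 21.0281
lambda_4 * g_4 = 0.17 * 0.91 = 0.1547
Total violation = 8.7017 + 24.6791 + 21.0281 + 0.1547 = 54.5636


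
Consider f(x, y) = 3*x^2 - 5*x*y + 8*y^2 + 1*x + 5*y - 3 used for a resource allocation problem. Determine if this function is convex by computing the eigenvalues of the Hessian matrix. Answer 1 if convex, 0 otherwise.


The Hessian of f(x,y) = 3*x^2 - 5*x*y + 8*y^2 + 1*x + 5*y - 3 is:
H = [[6, -5], [-5, 16]]
Trace = 6 + 16 = 22
Determinant = 6*16 - (-5)^2 = 71
Discriminant = (22)^2 - 4*71 = 200.0
Eigenvalues: lambda_1 = 3.9289, lambda_2 = 18.0711
The function is convex.

1


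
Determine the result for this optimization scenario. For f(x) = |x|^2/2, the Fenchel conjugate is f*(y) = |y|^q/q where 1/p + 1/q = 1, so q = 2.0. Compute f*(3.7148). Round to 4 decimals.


The conjugate exponent q satisfies 1/p + 1/q = 1.
p = 2, so q = 2/(2 - 1) = 2.0
|y|^q = 3.7148^2.0 = 13.7997
f*(3.7148) = 13.7997 / 2.0 = 6.8999


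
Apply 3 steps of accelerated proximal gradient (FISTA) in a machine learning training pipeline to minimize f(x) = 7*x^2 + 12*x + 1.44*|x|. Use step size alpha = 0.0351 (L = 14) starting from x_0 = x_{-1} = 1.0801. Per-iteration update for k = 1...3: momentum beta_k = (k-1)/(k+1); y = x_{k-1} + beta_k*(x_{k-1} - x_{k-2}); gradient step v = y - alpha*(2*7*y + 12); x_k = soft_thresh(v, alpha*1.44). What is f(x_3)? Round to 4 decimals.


FISTA on f(x) = 7*x^2 + 12*x + 1.44*|x|
L = 14, alpha = 0.0351
Iteration 1: beta = 0.0, y = 1.0801 + 0.0*(1.0801 - 1.0801) = 1.0801
  grad(y) = 27.1214, v = y - alpha*grad = 0.1281
  prox(v) = soft_thresh(0.1281, 0.0505) = 0.0776
Iteration 2: beta = 0.3333, y = 0.0776 + 0.3333*(0.0776 - 1.0801) = -0.2566
  grad(y) = 8.408, v = y - alpha*grad = -0.5517
  prox(v) = soft_thresh(-0.5517, 0.0505) = -0.5011
Iteration 3: beta = 0.5, y = -0.5011 + 0.5*(-0.5011 - 0.0776) = -0.7905
  grad(y) = 0.9327, v = y - alpha*grad = -0.8233
  prox(v) = soft_thresh(-0.8233, 0.0505) = -0.7727
f(x_3) = 7*(-0.7727)^2 + 12*(-0.7727) + 1.44*|-0.7727| = -3.9803


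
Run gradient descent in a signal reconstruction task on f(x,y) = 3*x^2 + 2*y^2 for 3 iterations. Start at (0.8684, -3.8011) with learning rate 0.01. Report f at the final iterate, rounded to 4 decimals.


Gradient descent on f(x,y) = 3*x^2 + 2*y^2.
Starting point: (0.8684, -3.8011), alpha = 0.01
Step 1: grad_x = 2*3*0.8684 = 5.2104, grad_y = 2*2*-3.8011 = -15.2044
  x_1 = 0.8684 - 0.01*5.2104 = 0.8163
  y_1 = -3.8011 - 0.01*-15.2044 = -3.6491
Step 2: grad_x = 2*3*0.8163 = 4.8978, grad_y = 2*2*-3.6491 = -14.5962
  x_2 = 0.8163 - 0.01*4.8978 = 0.7673
  y_2 = -3.6491 - 0.01*-14.5962 = -3.5031
Step 3: grad_x = 2*3*0.7673 = 4.6039, grad_y = 2*2*-3.5031 = -14.0124
  x_3 = 0.7673 - 0.01*4.6039 = 0.7213
  y_3 = -3.5031 - 0.01*-14.0124 = -3.363
f(0.7213, -3.363) = 3*0.7213^2 + 2*(-3.363)^2 = 24.1799


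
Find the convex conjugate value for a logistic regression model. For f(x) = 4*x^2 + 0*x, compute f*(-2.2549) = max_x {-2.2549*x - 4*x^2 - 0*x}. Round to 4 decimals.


f*(y) = sup_x {y*x - a*x^2 - b*x} = sup_x {(y-b)*x - a*x^2}
FOC: (y - b) - 2a*x = 0 => x* = (y - b)/(2a)
x* = (-2.2549 - 0)/(2*4) = -0.2819
f*(-2.2549) = (y-b)^2/(4a) = (-2.2549 - 0)^2/(4*4)
= 5.0846/16 = 0.3178


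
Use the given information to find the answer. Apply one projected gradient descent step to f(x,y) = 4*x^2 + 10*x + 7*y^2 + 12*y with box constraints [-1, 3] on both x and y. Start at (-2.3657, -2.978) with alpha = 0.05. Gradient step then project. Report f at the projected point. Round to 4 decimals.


Step 1: Compute gradient at (-2.3657, -2.978).
grad_x = 2*4*-2.3657 + 10 = -8.9256
grad_y = 2*7*-2.978 + 12 = -29.692
Step 2: Gradient step.
x_raw = -2.3657 - 0.05*-8.9256 = -1.9194
y_raw = -2.978 - 0.05*-29.692 = -1.4934
Step 3: Project onto [-1, 3].
x_proj = clip(-1.9194) = -1.0
y_proj = clip(-1.4934) = -1.0
Step 4: Evaluate f.
f(-1.0, -1.0) = -11.0


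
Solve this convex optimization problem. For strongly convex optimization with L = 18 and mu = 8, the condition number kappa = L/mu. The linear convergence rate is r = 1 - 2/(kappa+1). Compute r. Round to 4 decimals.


Step 1: Compute the condition number.
kappa = L/mu = 18/8 = 2.25
Step 2: Compute the convergence rate.
r = 1 - 2/(kappa + 1) = 1 - 2*mu/(L + mu) = (L - mu)/(L + mu) = 10/26 = 0.3846


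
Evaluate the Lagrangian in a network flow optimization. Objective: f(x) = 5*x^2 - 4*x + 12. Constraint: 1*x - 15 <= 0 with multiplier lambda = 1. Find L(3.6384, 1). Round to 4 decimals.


Step 1: Evaluate f(x).
f(3.6384) = 5*3.6384^2 - 4*3.6384 + 12 = 63.6362
Step 2: Evaluate g(x).
g(3.6384) = 1*3.6384 - 15 = -11.3616
Step 3: Compute Lagrangian.
L = 63.6362 + 1*-11.3616 = 52.2746


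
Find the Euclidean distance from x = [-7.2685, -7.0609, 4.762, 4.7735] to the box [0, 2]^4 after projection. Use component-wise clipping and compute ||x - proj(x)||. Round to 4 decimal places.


Project each component onto [0, 2].
clip(-7.2685) = 0.0, clip(-7.0609) = 0.0, clip(4.762) = 2.0, clip(4.7735) = 2.0
Projection = [0.0, 0.0, 2.0, 2.0]
Squared diffs: [52.8311, 49.8563, 7.6286, 7.6923]
Distance = sqrt(118.0083) = 10.8632


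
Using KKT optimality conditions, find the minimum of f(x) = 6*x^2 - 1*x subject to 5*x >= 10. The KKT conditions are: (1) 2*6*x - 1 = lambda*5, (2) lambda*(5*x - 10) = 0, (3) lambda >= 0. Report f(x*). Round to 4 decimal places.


Step 1: Try lambda = 0 (constraint inactive).
x_unc = 1/(2*6) = 0.0833
Check: 5*0.0833 = 0.4165 < 10 -- violated!
Step 2: Constraint must be active: 5*x = 10
x* = 10/5 = 2.0
lambda = (2*6*2.0 - 1)/5 = 4.6
Step 3: Compute optimal value.
f(x*) = 6*2.0^2 - 1*2.0 = 22.0


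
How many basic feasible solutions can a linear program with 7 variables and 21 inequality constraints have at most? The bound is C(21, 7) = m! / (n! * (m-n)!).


Each vertex corresponds to some choice of n active constraints out of m, so the number of vertices is at most C(m, n) = m! / (n!(m-n)!).
m = 21, n = 7
Numerator: 21 * 20 * 19 * 18 * 17 * 16 * 15
Denominator: 7! = 5040
C(21, 7) = 116280


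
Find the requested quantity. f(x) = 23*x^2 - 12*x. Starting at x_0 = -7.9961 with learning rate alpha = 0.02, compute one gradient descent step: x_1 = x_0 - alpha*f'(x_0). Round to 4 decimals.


We compute the gradient at x_0 and apply the update.
f'(x) = 46*x - 12
f'(-7.9961) = 46*-7.9961 - 12 = -379.8206
x_1 = -7.9961 - 0.02*-379.8206 = -0.3997


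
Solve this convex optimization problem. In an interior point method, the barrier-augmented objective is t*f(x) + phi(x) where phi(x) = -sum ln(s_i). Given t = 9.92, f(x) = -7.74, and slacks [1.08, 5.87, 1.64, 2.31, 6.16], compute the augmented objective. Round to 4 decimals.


Step 1: Compute log-barrier.
ln values: [0.077, 1.7699, 0.4947, 0.8372, 1.8181]
phi = -(0.077 + 1.7699 + 0.4947 + 0.8372 + 1.8181) = -4.9968
Step 2: Compute augmented objective.
t*f(x) = 9.92*-7.74 = -76.7808
Total = -76.7808 - 4.9968 = -81.7776


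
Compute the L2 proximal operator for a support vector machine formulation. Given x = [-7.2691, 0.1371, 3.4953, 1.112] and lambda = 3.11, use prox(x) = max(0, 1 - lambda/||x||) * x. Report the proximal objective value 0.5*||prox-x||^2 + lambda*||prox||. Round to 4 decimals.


Step 1: Compute ||x||.
||x|| = 8.1432
Step 2: Compute scaling factor.
scale = max(0, 1 - 3.11/8.1432) = 0.6181
Step 3: prox(x) = [-4.4929, 0.0847, 2.1604, 0.6873]
||prox(x)|| = 5.0332
Step 4: Proximal objective.
0.5*||prox-x||^2 = 4.8361
lambda*||prox|| = 15.6533
Total = 20.4894


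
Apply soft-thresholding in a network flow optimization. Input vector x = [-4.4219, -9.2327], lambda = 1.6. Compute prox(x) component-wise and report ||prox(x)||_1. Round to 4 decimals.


Soft-thresholding with lambda = 1.6:
prox(-4.4219) = sign(-4.4219)*max(|-4.4219| - 1.6, 0) = -2.8219
prox(-9.2327) = sign(-9.2327)*max(|-9.2327| - 1.6, 0) = -7.6327
prox(x) = [-2.8219, -7.6327]
||prox(x)||_1 = 2.8219 + 7.6327 = 10.4546


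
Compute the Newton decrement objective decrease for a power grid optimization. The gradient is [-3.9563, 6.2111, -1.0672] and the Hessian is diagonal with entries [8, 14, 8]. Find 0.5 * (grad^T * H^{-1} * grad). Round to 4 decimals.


Step 1: H is diagonal, so H^(-1) * g = [-0.4945, 0.4437, -0.1334].
Step 2: g^T H^(-1) g = sum_i g_i^2 / H_ii
  = (-3.9563)^2/8 + (6.2111)^2/14 + (-1.0672)^2/8
  = 1.9565 + 2.7556 + 0.1424 = 4.8545
Step 3: Objective decrease = 0.5 * g^T H^(-1) g = 2.4272


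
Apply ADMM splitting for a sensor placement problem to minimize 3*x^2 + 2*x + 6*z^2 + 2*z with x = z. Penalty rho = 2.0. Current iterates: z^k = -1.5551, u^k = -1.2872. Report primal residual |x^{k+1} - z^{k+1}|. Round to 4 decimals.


ADMM iteration with rho = 2.0, z^k = -1.5551, u^k = -1.2872
Step 1: x-update.
Minimize 3*x^2 + 2*x + (2.0/2)*(x + 1.5551 - 1.2872)^2
FOC: (2*3 + 2.0)*x = -2 + 2.0*(-1.5551 + 1.2872)
x^{k+1} = -0.317
Step 2: z-update.
Minimize 6*z^2 + 2*z + (2.0/2)*(-0.317 - z - 1.2872)^2
FOC: (2*6 + 2.0)*z = -2 + 2.0*(-0.317 - 1.2872)
z^{k+1} = -0.372
Step 3: u-update.
u^{k+1} = -1.2872 - 0.317 + 0.372 = -1.2322
Step 4: Primal residual = |-0.317 + 0.372| = 0.0551


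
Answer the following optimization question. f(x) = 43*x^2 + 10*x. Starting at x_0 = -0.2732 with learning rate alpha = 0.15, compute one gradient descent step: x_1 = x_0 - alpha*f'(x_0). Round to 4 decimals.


We compute the gradient at x_0 and apply the update.
f'(x) = 86*x + 10
f'(-0.2732) = 86*-0.2732 + 10 = -13.4952
x_1 = -0.2732 - 0.15*-13.4952 = 1.7511


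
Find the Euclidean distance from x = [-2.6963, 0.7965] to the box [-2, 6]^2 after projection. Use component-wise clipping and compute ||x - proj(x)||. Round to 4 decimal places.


Project each component onto [-2, 6].
clip(-2.6963) = -2.0, clip(0.7965) = 0.7965
Projection = [-2.0, 0.7965]
Squared diffs: [0.4848, 0.0]
Distance = sqrt(0.4848) = 0.6963


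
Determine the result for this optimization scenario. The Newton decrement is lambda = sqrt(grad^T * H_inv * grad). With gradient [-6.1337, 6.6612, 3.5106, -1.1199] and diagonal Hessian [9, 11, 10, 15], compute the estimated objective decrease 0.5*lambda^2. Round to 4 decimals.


Step 1: H is diagonal, so H^(-1) * g = [-0.6815, 0.6056, 0.3511, -0.0747].
Step 2: g^T H^(-1) g = sum_i g_i^2 / H_ii
  = (-6.1337)^2/9 + (6.6612)^2/11 + (3.5106)^2/10 + (-1.1199)^2/15
  = 4.1803 + 4.0338 + 1.2324 + 0.0836 = 9.5301
Step 3: Objective decrease = 0.5 * g^T H^(-1) g = 4.765


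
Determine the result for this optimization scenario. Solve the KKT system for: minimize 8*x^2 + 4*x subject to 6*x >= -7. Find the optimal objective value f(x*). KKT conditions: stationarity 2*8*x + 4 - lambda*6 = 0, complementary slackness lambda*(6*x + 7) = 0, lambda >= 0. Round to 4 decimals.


Step 1: Try lambda = 0 (constraint inactive).
Stationarity: 2*8*x + 4 = 0
x* = -4/(2*8) = -0.25
Check constraint: 6*-0.25 = -1.5 >= -7 -- satisfied.
Step 2: Compute optimal value.
f(x*) = 8*(-0.25)^2 + 4*(-0.25) = -0.5


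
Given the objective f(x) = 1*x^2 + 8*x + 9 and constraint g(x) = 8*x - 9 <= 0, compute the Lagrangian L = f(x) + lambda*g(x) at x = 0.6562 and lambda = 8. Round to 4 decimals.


Step 1: Evaluate f(x).
f(0.6562) = 1*0.6562^2 + 8*0.6562 + 9 = 14.6802
Step 2: Evaluate g(x).
g(0.6562) = 8*0.6562 - 9 = -3.7504
Step 3: Compute Lagrangian.
L = 14.6802 + 8*-3.7504 = -15.323


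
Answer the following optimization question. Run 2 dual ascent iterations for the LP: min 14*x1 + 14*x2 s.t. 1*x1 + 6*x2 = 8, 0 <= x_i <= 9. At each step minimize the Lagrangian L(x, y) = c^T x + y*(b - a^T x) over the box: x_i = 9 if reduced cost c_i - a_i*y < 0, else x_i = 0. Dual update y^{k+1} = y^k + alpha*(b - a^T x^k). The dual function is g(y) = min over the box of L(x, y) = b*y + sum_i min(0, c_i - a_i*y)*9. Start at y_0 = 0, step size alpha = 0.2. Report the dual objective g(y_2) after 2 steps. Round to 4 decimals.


Dual ascent for LP: min 14*x1 + 14*x2, 1*x1 + 6*x2 = 8, 0 <= x_i <= 9
Step 1: y^k = 0.0, reduced costs: (14.0, 14.0)
  x^k = (0.0, 0.0), subgradient = b - a^T x = 8.0
  y^{k+1} = 0.0 + 0.2*8.0 = 1.6
Step 2: y^k = 1.6, reduced costs: (12.4, 4.4)
  x^k = (0.0, 0.0), subgradient = b - a^T x = 8.0
  y^{k+1} = 1.6 + 0.2*8.0 = 3.2
Dual objective at y_2 = 3.2: reduced costs (10.8, -5.2), box minimizer x = (0.0, 9.0)
g(y_2) = b*y + (c1 - a1*y)*x1 + (c2 - a2*y)*x2 = 8*3.2 + 10.8*0.0 + (-5.2)*9.0 = 25.6 + 0.0 - 46.8 = -21.2


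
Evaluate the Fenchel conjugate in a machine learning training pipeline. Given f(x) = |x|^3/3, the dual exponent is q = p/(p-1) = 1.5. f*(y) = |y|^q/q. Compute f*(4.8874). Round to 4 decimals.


The conjugate exponent q satisfies 1/p + 1/q = 1.
p = 3, so q = 3/(3 - 1) = 1.5
|y|^q = 4.8874^1.5 = 10.8048
f*(4.8874) = 10.8048 / 1.5 = 7.2032


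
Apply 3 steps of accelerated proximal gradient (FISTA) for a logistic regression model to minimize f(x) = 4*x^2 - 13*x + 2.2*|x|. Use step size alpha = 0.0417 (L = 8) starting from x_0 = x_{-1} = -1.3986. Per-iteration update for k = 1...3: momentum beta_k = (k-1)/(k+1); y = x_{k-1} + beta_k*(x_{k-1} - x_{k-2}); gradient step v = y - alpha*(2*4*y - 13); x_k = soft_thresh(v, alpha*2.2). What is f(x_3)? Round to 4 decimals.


FISTA on f(x) = 4*x^2 - 13*x + 2.2*|x|
L = 8, alpha = 0.0417
Iteration 1: beta = 0.0, y = -1.3986 + 0.0*(-1.3986 + 1.3986) = -1.3986
  grad(y) = -24.1888, v = y - alpha*grad = -0.3899
  prox(v) = soft_thresh(-0.3899, 0.0917) = -0.2982
Iteration 2: beta = 0.3333, y = -0.2982 + 0.3333*(-0.2982 + 1.3986) = 0.0686
  grad(y) = -12.4511, v = y - alpha*grad = 0.5878
  prox(v) = soft_thresh(0.5878, 0.0917) = 0.4961
Iteration 3: beta = 0.5, y = 0.4961 + 0.5*(0.4961 + 0.2982) = 0.8932
  grad(y) = -5.8542, v = y - alpha*grad = 1.1373
  prox(v) = soft_thresh(1.1373, 0.0917) = 1.0456
f(x_3) = 4*1.0456^2 - 13*1.0456 + 2.2*|1.0456| = -6.9194


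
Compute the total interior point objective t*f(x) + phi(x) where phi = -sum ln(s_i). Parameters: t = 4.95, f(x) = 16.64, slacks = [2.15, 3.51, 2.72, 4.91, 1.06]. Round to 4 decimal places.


Step 1: Compute log-barrier.
ln values: [0.7655, 1.2556, 1.0006, 1.5913, 0.0583]
phi = -(0.7655 + 1.2556 + 1.0006 + 1.5913 + 0.0583) = -4.6713
Step 2: Compute augmented objective.
t*f(x) = 4.95*16.64 = 82.368
Total = 82.368 - 4.6713 = 77.6967


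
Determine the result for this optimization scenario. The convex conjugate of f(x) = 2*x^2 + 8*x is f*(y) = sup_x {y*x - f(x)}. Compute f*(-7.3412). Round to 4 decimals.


f*(y) = sup_x {y*x - a*x^2 - b*x} = sup_x {(y-b)*x - a*x^2}
FOC: (y - b) - 2a*x = 0 => x* = (y - b)/(2a)
x* = (-7.3412 - 8)/(2*2) = -3.8353
f*(-7.3412) = (y-b)^2/(4a) = (-7.3412 - 8)^2/(4*2)
= 235.3524/8 = 29.4191


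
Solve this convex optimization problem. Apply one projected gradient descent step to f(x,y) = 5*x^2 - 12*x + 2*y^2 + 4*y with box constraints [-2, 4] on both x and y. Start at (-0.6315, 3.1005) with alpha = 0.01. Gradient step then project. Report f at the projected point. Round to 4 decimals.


Step 1: Compute gradient at (-0.6315, 3.1005).
grad_x = 2*5*-0.6315 - 12 = -18.315
grad_y = 2*2*3.1005 + 4 = 16.402
Step 2: Gradient step.
x_raw = -0.6315 - 0.01*-18.315 = -0.4484
y_raw = 3.1005 - 0.01*16.402 = 2.9365
Step 3: Project onto [-2, 4].
x_proj = clip(-0.4484) = -0.4484
y_proj = clip(2.9365) = 2.9365
Step 4: Evaluate f.
f(-0.4484, 2.9365) = 35.377


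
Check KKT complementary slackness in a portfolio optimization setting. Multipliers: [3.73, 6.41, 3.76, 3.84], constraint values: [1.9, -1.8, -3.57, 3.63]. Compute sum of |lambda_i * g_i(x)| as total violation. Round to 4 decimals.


KKT complementary slackness check:
lambda_1 * g_1 = 3.73 * 1.9 = 7.087
lambda_2 * g_2 = 6.41 * -1.8 = -11.538
lambda_3 * g_3 = 3.76 * -3.57 = -13.4232
lambda_4 * g_4 = 3.84 * 3.63 = 13.9392
Total violation = 7.087 + 11.538 + 13.4232 + 13.9392 = 45.9874


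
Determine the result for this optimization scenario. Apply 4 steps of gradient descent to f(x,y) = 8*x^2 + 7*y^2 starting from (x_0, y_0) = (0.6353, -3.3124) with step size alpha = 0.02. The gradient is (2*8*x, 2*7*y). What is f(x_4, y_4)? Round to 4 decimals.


Gradient descent on f(x,y) = 8*x^2 + 7*y^2.
Starting point: (0.6353, -3.3124), alpha = 0.02
Step 1: grad_x = 2*8*0.6353 = 10.1648, grad_y = 2*7*-3.3124 = -46.3736
  x_1 = 0.6353 - 0.02*10.1648 = 0.432
  y_1 = -3.3124 - 0.02*-46.3736 = -2.3849
Step 2: grad_x = 2*8*0.432 = 6.9121, grad_y = 2*7*-2.3849 = -33.389
  x_2 = 0.432 - 0.02*6.9121 = 0.2938
  y_2 = -2.3849 - 0.02*-33.389 = -1.7171
Step 3: grad_x = 2*8*0.2938 = 4.7002, grad_y = 2*7*-1.7171 = -24.0401
  x_3 = 0.2938 - 0.02*4.7002 = 0.1998
  y_3 = -1.7171 - 0.02*-24.0401 = -1.2363
Step 4: grad_x = 2*8*0.1998 = 3.1961, grad_y = 2*7*-1.2363 = -17.3089
  x_4 = 0.1998 - 0.02*3.1961 = 0.1358
  y_4 = -1.2363 - 0.02*-17.3089 = -0.8902
f(0.1358, -0.8902) = 8*0.1358^2 + 7*(-0.8902)^2 = 5.6944


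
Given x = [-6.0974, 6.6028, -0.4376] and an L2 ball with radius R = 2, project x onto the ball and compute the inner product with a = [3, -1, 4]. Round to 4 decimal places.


Step 1: Compute ||x|| (intermediates to 6 decimals).
||x|| = sqrt((-6.0974)^2 + 6.6028^2 + (-0.4376)^2) = 8.998152
Step 2: Project.
Since ||x|| > R, scale = R/||x|| = 2/8.998152 = 0.222268, proj(x) = scale * x
proj(x) = [-1.355257, 1.467591, -0.097264]
Step 3: Dot product.
a^T * proj(x) = 3*(-1.355257) - 1*1.467591 + 4*(-0.097264) = -5.9224


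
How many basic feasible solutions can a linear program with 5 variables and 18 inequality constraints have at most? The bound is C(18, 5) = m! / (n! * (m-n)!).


Each vertex corresponds to some choice of n active constraints out of m, so the number of vertices is at most C(m, n) = m! / (n!(m-n)!).
m = 18, n = 5
Numerator: 18 * 17 * 16 * 15 * 14
Denominator: 5! = 120
C(18, 5) = 8568


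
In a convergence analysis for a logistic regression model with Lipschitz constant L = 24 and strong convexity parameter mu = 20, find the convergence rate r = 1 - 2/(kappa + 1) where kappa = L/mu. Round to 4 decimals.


Step 1: Compute the condition number.
kappa = L/mu = 24/20 = 1.2
Step 2: Compute the convergence rate.
r = 1 - 2/(kappa + 1) = 1 - 2*mu/(L + mu) = (L - mu)/(L + mu) = 4/44 = 0.0909


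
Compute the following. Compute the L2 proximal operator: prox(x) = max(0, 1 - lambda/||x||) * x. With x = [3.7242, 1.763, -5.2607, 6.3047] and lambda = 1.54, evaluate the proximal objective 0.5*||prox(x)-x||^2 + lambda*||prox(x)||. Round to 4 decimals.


Step 1: Compute ||x||.
||x|| = 9.1871
Step 2: Compute scaling factor.
scale = max(0, 1 - 1.54/9.1871) = 0.8324
Step 3: prox(x) = [3.0999, 1.4675, -4.3789, 5.2479]
||prox(x)|| = 7.6471
Step 4: Proximal objective.
0.5*||prox-x||^2 = 1.1858
lambda*||prox|| = 11.7765
Total = 12.9623


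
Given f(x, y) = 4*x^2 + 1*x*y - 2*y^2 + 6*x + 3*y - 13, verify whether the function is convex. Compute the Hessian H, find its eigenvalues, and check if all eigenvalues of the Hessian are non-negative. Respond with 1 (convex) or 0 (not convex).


The Hessian of f(x,y) = 4*x^2 + 1*x*y - 2*y^2 + 6*x + 3*y - 13 is:
H = [[8, 1], [1, -4]]
Trace = 8 - 4 = 4
Determinant = 8*-4 - (1)^2 = -33
Discriminant = (4)^2 - 4*-33 = 148.0
Eigenvalues: lambda_1 = -4.0828, lambda_2 = 8.0828
The function is not convex.

0


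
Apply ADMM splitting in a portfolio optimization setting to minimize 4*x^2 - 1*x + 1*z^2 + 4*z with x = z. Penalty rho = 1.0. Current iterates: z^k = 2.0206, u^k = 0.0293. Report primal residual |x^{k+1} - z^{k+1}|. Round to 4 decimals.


ADMM iteration with rho = 1.0, z^k = 2.0206, u^k = 0.0293
Step 1: x-update.
Minimize 4*x^2 - 1*x + (1.0/2)*(x - 2.0206 + 0.0293)^2
FOC: (2*4 + 1.0)*x = 1 + 1.0*(2.0206 - 0.0293)
x^{k+1} = 0.3324
Step 2: z-update.
Minimize 1*z^2 + 4*z + (1.0/2)*(0.3324 - z + 0.0293)^2
FOC: (2*1 + 1.0)*z = -4 + 1.0*(0.3324 + 0.0293)
z^{k+1} = -1.2128
Step 3: u-update.
u^{k+1} = 0.0293 + 0.3324 + 1.2128 = 1.5744
Step 4: Primal residual = |0.3324 + 1.2128| = 1.5451


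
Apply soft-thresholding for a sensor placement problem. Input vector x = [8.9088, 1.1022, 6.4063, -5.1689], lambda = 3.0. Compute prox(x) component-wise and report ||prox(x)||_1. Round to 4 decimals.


Soft-thresholding with lambda = 3.0:
prox(8.9088) = sign(8.9088)*max(|8.9088| - 3.0, 0) = 5.9088
prox(1.1022) = sign(1.1022)*max(|1.1022| - 3.0, 0) = 0.0
prox(6.4063) = sign(6.4063)*max(|6.4063| - 3.0, 0) = 3.4063
prox(-5.1689) = sign(-5.1689)*max(|-5.1689| - 3.0, 0) = -2.1689
prox(x) = [5.9088, 0.0, 3.4063, -2.1689]
||prox(x)||_1 = 5.9088 + 0.0 + 3.4063 + 2.1689 = 11.484


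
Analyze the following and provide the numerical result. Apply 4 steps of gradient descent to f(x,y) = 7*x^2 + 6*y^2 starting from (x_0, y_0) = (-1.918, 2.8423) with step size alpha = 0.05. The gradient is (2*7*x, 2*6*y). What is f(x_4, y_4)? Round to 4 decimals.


Gradient descent on f(x,y) = 7*x^2 + 6*y^2.
Starting point: (-1.918, 2.8423), alpha = 0.05
Step 1: grad_x = 2*7*-1.918 = -26.852, grad_y = 2*6*2.8423 = 34.1076
  x_1 = -1.918 - 0.05*-26.852 = -0.5754
  y_1 = 2.8423 - 0.05*34.1076 = 1.1369
Step 2: grad_x = 2*7*-0.5754 = -8.0556, grad_y = 2*6*1.1369 = 13.643
  x_2 = -0.5754 - 0.05*-8.0556 = -0.1726
  y_2 = 1.1369 - 0.05*13.643 = 0.4548
Step 3: grad_x = 2*7*-0.1726 = -2.4167, grad_y = 2*6*0.4548 = 5.4572
  x_3 = -0.1726 - 0.05*-2.4167 = -0.0518
  y_3 = 0.4548 - 0.05*5.4572 = 0.1819
Step 4: grad_x = 2*7*-0.0518 = -0.725, grad_y = 2*6*0.1819 = 2.1829
  x_4 = -0.0518 - 0.05*-0.725 = -0.0155
  y_4 = 0.1819 - 0.05*2.1829 = 0.0728
f(-0.0155, 0.0728) = 7*(-0.0155)^2 + 6*0.0728^2 = 0.0335


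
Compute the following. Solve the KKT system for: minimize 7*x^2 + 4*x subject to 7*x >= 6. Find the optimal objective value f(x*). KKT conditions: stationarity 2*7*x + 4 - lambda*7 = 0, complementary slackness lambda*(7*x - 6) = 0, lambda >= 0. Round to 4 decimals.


Step 1: Try lambda = 0 (constraint inactive).
x_unc = -4/(2*7) = -0.2857
Check: 7*-0.2857 = -1.9999 < 6 -- violated!
Step 2: Constraint must be active: 7*x = 6
x* = 6/7 = 0.8571 (rounded; the exact value 6/7 is used below)
lambda = (2*7*(6/7) + 4)/7 = 2.2857
Step 3: Compute optimal value.
f(x*) = 7*(6/7)^2 + 4*(6/7) = 8.5714


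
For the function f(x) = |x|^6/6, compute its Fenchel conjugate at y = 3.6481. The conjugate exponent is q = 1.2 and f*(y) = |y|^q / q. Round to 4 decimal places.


The conjugate exponent q satisfies 1/p + 1/q = 1.
p = 6, so q = 6/(6 - 1) = 1.2
|y|^q = 3.6481^1.2 = 4.7259
f*(3.6481) = 4.7259 / 1.2 = 3.9382


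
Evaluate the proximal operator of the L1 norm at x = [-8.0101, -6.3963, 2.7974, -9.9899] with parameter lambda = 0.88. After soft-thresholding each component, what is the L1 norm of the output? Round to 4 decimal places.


Soft-thresholding with lambda = 0.88:
prox(-8.0101) = sign(-8.0101)*max(|-8.0101| - 0.88, 0) = -7.1301
prox(-6.3963) = sign(-6.3963)*max(|-6.3963| - 0.88, 0) = -5.5163
prox(2.7974) = sign(2.7974)*max(|2.7974| - 0.88, 0) = 1.9174
prox(-9.9899) = sign(-9.9899)*max(|-9.9899| - 0.88, 0) = -9.1099
prox(x) = [-7.1301, -5.5163, 1.9174, -9.1099]
||prox(x)||_1 = 7.1301 + 5.5163 + 1.9174 + 9.1099 = 23.6737


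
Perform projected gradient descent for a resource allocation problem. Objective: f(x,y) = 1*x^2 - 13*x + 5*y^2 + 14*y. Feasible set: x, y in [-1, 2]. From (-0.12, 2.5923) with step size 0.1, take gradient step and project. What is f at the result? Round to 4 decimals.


Step 1: Compute gradient at (-0.12, 2.5923).
grad_x = 2*1*-0.12 - 13 = -13.24
grad_y = 2*5*2.5923 + 14 = 39.923
Step 2: Gradient step.
x_raw = -0.12 - 0.1*-13.24 = 1.204
y_raw = 2.5923 - 0.1*39.923 = -1.4
Step 3: Project onto [-1, 2].
x_proj = clip(1.204) = 1.204
y_proj = clip(-1.4) = -1.0
Step 4: Evaluate f.
f(1.204, -1.0) = -23.2024


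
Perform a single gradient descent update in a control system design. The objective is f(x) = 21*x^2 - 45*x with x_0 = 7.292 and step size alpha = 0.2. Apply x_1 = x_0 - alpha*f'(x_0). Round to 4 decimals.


We compute the gradient at x_0 and apply the update.
f'(x) = 42*x - 45
f'(7.292) = 42*7.292 - 45 = 261.264
x_1 = 7.292 - 0.2*261.264 = -44.9608


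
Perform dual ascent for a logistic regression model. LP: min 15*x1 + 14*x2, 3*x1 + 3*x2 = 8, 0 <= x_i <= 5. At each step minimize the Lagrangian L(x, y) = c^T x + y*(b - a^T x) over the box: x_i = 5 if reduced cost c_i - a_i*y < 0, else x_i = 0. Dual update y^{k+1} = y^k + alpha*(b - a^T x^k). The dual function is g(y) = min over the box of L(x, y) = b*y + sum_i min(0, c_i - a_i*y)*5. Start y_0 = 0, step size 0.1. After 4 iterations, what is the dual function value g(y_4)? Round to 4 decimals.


Dual ascent for LP: min 15*x1 + 14*x2, 3*x1 + 3*x2 = 8, 0 <= x_i <= 5
Step 1: y^k = 0.0, reduced costs: (15.0, 14.0)
  x^k = (0.0, 0.0), subgradient = b - a^T x = 8.0
  y^{k+1} = 0.0 + 0.1*8.0 = 0.8
Step 2: y^k = 0.8, reduced costs: (12.6, 11.6)
  x^k = (0.0, 0.0), subgradient = b - a^T x = 8.0
  y^{k+1} = 0.8 + 0.1*8.0 = 1.6
Step 3: y^k = 1.6, reduced costs: (10.2, 9.2)
  x^k = (0.0, 0.0), subgradient = b - a^T x = 8.0
  y^{k+1} = 1.6 + 0.1*8.0 = 2.4
Step 4: y^k = 2.4, reduced costs: (7.8, 6.8)
  x^k = (0.0, 0.0), subgradient = b - a^T x = 8.0
  y^{k+1} = 2.4 + 0.1*8.0 = 3.2
Dual objective at y_4 = 3.2: reduced costs (5.4, 4.4), box minimizer x = (0.0, 0.0)
g(y_4) = b*y + (c1 - a1*y)*x1 + (c2 - a2*y)*x2 = 8*3.2 + 5.4*0.0 + 4.4*0.0 = 25.6 + 0.0 + 0.0 = 25.6


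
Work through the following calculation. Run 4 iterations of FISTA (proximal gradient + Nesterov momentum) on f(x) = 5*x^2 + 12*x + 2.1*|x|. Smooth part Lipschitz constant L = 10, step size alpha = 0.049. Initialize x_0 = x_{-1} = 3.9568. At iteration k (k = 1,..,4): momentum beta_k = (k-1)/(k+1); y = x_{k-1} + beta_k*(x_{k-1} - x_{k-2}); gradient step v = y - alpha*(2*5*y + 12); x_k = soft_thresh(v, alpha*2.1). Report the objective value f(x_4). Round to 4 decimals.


FISTA on f(x) = 5*x^2 + 12*x + 2.1*|x|
L = 10, alpha = 0.049
Iteration 1: beta = 0.0, y = 3.9568 + 0.0*(3.9568 - 3.9568) = 3.9568
  grad(y) = 51.568, v = y - alpha*grad = 1.43
  prox(v) = soft_thresh(1.43, 0.1029) = 1.3271
Iteration 2: beta = 0.3333, y = 1.3271 + 0.3333*(1.3271 - 3.9568) = 0.4505
  grad(y) = 16.5049, v = y - alpha*grad = -0.3582
  prox(v) = soft_thresh(-0.3582, 0.1029) = -0.2553
Iteration 3: beta = 0.5, y = -0.2553 + 0.5*(-0.2553 - 1.3271) = -1.0466
  grad(y) = 1.5344, v = y - alpha*grad = -1.1217
  prox(v) = soft_thresh(-1.1217, 0.1029) = -1.0188
Iteration 4: beta = 0.6, y = -1.0188 + 0.6*(-1.0188 + 0.2553) = -1.4769
  grad(y) = -2.7694, v = y - alpha*grad = -1.3412
  prox(v) = soft_thresh(-1.3412, 0.1029) = -1.2383
f(x_4) = 5*(-1.2383)^2 + 12*(-1.2383) + 2.1*|-1.2383| = -4.5921
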